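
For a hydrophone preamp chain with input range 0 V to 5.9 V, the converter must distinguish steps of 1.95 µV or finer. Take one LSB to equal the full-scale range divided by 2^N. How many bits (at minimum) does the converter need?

V_FS = 5.9 V.
Required number of levels: 5.9/1.95 µV = 3.0256e6; smallest N with 2^N ≥ that is 22.

22 bits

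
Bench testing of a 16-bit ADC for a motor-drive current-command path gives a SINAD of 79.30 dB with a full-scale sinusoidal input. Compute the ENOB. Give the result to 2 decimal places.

Inverting SNR = 6.02 N + 1.76: N_eff = (79.30 − 1.76)/6.02 = 12.8804.

12.88 bits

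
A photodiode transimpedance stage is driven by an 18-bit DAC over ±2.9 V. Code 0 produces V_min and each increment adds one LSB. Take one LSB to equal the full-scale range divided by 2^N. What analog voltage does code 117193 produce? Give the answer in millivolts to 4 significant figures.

-307.1 mV

Full-scale range = 2.9 V − (-2.9 V) = 5.8 V. LSB = 5.8 V / 2^18.
Output = V_min + (117193/262144) × range = -2.9 + 0.447056 × 5.8 V
      = -2.9 + 2.59292 = -0.307076 V.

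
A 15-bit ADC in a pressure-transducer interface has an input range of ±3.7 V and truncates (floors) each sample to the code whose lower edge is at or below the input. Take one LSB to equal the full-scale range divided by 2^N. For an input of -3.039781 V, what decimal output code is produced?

2923

Span: 3.7 V − (-3.7 V) = 7.4 V. LSB = 7.4 V / 2^15 ≈ 225.8 µV.
code = ⌊(V_in − V_min)/LSB⌋ = ⌊(V_in − V_min) × 2^15 / range⌋
     = ⌊(-3.039781 − (-3.7)) × 32768 / 7.4⌋ = ⌊0.660219 × 32768/7.4⌋
     = ⌊2923.521⌋ = 2923.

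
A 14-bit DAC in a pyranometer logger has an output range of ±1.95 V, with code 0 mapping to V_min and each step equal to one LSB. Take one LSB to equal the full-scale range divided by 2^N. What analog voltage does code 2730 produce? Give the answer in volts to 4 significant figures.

-1.300 V

Range = 1.95 − (-1.95) = 3.9 V. LSB = 3.9 V / 2^14.
V_out = -1.95 + 2730 × (3.9/16384) V
      = -1.95 V + 0.649841 V = -1.30016 V.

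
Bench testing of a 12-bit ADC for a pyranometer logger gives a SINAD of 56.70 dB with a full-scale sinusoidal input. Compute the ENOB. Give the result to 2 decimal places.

9.13 bits

(56.70 − 1.76) / 6.02 = 54.94/6.02 = 9.1262 effective bits.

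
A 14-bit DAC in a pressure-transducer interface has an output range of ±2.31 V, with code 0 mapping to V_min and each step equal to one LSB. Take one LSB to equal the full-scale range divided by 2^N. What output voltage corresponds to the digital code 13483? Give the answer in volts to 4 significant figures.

1.492 V

Span: 2.31 V − (-2.31 V) = 4.62 V. LSB = 4.62 V / 2^14.
V_out = -2.31 + 13483 × (4.62/16384) V
      = -2.31 V + 3.80197 V = 1.49197 V.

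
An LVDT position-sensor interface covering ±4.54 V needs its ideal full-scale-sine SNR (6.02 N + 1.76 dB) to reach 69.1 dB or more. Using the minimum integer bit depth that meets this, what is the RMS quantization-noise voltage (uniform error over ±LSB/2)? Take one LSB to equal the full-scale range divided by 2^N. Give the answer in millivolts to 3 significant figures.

0.640 mV

Full-scale range = 4.54 V − (-4.54 V) = 9.08 V.
N ≥ (69.1 − 1.76)/6.02 = 11.186 → N_min = 12.
LSB = 9.08 V ÷ 2^12 = 9.08/4096 V = 2.2168 mV.
σ_q = LSB/√12 = 2.2168 mV/3.4641 = 0.640 mV.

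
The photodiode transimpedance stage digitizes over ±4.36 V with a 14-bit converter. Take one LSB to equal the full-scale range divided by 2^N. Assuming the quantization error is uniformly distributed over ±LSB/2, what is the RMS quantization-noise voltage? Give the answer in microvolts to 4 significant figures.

153.6 µV

Range = 4.36 − (-4.36) = 8.72 V.
LSB = 8.72 V ÷ 2^14 = 8.72/16384 V = 0.532227 mV.
For a uniform distribution on [−LSB/2, +LSB/2], V_rms = LSB/√12 = 0.532227 mV/3.4641 = 153.6 µV.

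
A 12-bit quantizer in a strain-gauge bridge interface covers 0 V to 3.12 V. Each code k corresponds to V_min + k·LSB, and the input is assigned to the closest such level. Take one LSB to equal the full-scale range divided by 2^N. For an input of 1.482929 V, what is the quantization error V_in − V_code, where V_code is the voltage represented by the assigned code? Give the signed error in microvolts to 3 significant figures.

Range is 3.12 V. LSB = 3.12 V / 2^12 ≈ 0.7617 mV.
(V_in − V_min)/LSB = (1.482929 − (0)) × 4096/3.12 = 1946.8196 → nearest code k = 1947.
V_code = V_min + k × range/2^12 = 0 + 1947 × 3.12/4096 = 1.483066406 V.
Error = V_in − V_code = 1.482929 − (1.483066406) = −137 µV.

−137 µV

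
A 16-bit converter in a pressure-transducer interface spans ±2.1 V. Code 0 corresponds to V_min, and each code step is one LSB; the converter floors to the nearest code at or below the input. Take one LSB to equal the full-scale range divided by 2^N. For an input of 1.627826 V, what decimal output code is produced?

58168

Span: 2.1 V − (-2.1 V) = 4.2 V. LSB = 4.2 V / 2^16 ≈ 64.09 µV.
(V_in − V_min) × 2^16/range = (1.627826 − (-2.1)) × 65536/4.2 = 58168.287.
Floor → code = 58168.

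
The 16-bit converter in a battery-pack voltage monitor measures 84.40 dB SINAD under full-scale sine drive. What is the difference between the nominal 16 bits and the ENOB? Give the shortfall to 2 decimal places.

2.27 bits

N_eff = (84.40 − 1.76)/6.02 = 13.7276 bits.
16 − 13.7276 = 2.27 bits below nominal.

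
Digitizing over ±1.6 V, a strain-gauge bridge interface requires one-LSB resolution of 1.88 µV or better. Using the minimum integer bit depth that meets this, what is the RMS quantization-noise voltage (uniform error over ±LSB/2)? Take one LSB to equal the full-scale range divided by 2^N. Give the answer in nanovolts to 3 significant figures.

The full-scale span is 1.6 − (-1.6) = 3.2 V.
Levels needed ≥ 3.2/1.88 µV = 1.702e6. 2^21 = 2097152 suffices, so N_min = 21.
LSB = 3.2 V ÷ 2^21 = 3.2/2097152 V = 1.5259 µV.
RMS noise = LSB/√12 = 440 nV.

440 nV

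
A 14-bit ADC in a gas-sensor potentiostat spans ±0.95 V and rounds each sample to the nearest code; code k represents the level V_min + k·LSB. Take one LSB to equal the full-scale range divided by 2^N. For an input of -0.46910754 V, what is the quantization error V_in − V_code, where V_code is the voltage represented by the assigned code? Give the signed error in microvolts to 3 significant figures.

−21.8 µV

Full-scale range = 0.95 V − (-0.95 V) = 1.9 V. LSB = 1.9 V / 2^14 ≈ 116.0 µV.
Position in LSBs: (-0.46910754 − (-0.95)) × 16384/1.9 = 4146.8116; rounding gives k = 4147.
V_code = -0.95 + (4147/16384) × 1.9 = -0.46908569336 V.
e = -0.46910754 − (-0.46908569336) = −21.8 µV.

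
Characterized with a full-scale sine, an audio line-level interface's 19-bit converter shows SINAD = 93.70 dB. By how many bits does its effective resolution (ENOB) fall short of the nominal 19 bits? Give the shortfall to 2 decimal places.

N_eff = (93.70 − 1.76)/6.02 = 15.2724 bits.
19 − 15.2724 = 3.73 bits below nominal.

3.73 bits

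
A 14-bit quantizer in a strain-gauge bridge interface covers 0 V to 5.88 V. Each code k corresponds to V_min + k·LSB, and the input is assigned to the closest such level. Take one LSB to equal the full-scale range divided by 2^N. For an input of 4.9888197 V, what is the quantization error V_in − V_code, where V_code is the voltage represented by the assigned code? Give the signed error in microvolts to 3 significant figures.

−64.6 µV

V_FS = 5.88 V. LSB = 5.88 V / 2^14 ≈ 358.9 µV.
(4.9888197 − (0)) / LSB = 4.9888197 × 16384/5.88 = 13900.8201. Nearest integer: k = 13901.
Reconstructed level: 0 + 13901 × 5.88/16384 V = 4.9888842773 V.
V_in − V_code = 4.9888197 − (4.9888842773) = −64.6 µV.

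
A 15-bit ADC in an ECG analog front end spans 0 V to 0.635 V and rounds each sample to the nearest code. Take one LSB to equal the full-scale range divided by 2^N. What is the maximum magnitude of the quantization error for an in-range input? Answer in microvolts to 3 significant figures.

9.69 µV

Full-scale range = 0.635 V.
LSB = 0.635 V ÷ 2^15 = 0.635/32768 V = 19.379 µV.
A rounding quantizer has |error| ≤ LSB/2 = 9.69 µV.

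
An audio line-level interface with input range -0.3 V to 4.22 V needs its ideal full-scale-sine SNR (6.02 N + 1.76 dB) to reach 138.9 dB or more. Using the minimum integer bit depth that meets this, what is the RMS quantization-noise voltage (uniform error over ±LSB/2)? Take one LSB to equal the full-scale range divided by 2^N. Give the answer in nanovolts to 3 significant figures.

The full-scale span is 4.22 − (-0.3) = 4.52 V.
Required N = ⌈(138.9 − 1.76)/6.02⌉ = ⌈22.781⌉ = 23.
Step size = 4.52/8388608 V = 0.53883 µV.
RMS noise = LSB/√12 = 156 nV.

156 nV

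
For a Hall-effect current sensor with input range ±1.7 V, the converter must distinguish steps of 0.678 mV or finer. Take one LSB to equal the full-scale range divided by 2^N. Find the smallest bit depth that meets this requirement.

The full-scale span is 1.7 − (-1.7) = 3.4 V.
3.4 V / 0.678 mV = 5015. Since 2^12 = 4096 and 2^13 = 8192, N = 13.

13 bits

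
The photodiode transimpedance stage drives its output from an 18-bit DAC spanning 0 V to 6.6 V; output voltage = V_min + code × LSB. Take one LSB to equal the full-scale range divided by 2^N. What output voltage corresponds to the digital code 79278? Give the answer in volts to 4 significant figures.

1.996 V

Range is 6.6 V. LSB = 6.6 V / 2^18.
Output = V_min + (79278/262144) × range = 0 + 0.302422 × 6.6 V
      = 0 V + 1.99598 V = 1.99598 V.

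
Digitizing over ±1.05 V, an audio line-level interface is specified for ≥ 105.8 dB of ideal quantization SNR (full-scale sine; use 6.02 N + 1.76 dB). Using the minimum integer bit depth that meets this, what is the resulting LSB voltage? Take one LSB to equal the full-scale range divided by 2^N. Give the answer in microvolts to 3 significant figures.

8.01 µV

The full-scale span is 1.05 − (-1.05) = 2.1 V.
Solving 6.02 N ≥ 105.8 − 1.76: N ≥ 17.282. Round up → N = 18.
LSB = 2.1 V ÷ 2^18 = 2.1/262144 V = 8.01 µV.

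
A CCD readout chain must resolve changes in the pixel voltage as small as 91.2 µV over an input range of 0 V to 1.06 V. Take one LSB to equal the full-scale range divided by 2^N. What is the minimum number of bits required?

Full-scale range = 1.06 V.
Levels needed ≥ 1.06/91.2 µV = 11620. 2^14 = 16384 suffices, so N_min = 14.

14 bits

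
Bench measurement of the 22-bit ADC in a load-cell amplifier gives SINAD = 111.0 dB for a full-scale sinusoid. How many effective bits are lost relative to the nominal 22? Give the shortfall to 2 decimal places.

3.85 bits

ENOB = (SINAD − 1.76)/6.02 = (111.0 − 1.76)/6.02 = 18.1462 bits.
Shortfall = 22 − 18.1462 = 3.8538 bits.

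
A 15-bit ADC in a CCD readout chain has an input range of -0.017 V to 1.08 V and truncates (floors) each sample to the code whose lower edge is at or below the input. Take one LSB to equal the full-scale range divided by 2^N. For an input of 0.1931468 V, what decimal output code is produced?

6277

The full-scale span is 1.08 − (-0.017) = 1.097 V. LSB = 1.097 V / 2^15 ≈ 33.48 µV.
V_in − V_min = 0.1931468 − (-0.017) = 0.2101468 V.
Divide by LSB: 0.2101468 × 32768/1.097 = 6277.2018.
Truncating gives code 6277.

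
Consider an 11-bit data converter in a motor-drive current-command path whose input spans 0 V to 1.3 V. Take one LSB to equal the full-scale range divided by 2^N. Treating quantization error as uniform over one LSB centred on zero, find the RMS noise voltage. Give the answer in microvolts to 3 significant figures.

Full-scale range = 1.3 V.
One LSB is 1.3 V / 2048 = 0.63477 mV.
RMS of a uniform error over width LSB is LSB/√12 = 183 µV.

183 µV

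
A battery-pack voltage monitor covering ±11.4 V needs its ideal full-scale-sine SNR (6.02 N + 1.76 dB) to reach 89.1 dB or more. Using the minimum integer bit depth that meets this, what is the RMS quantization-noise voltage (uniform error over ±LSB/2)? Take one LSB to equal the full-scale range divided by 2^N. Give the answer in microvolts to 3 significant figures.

201 µV

Range = 11.4 − (-11.4) = 22.8 V.
6.02 N + 1.76 ≥ 89.1 gives N ≥ 14.508, so the minimum integer is 15.
LSB = 22.8 V ÷ 2^15 = 22.8/32768 V = 0.69580 mV.
V_rms = LSB/√12 = 201 µV.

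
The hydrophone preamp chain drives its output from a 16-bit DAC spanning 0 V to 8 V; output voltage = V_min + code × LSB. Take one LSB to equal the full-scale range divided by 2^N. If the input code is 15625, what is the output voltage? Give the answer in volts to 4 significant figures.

1.907 V

Range is 8 V. LSB = 8 V / 2^16.
V_out = V_min + code × LSB = 0 V + 15625 × 8 V / 65536
      = 0 + 1.90735 = 1.90735 V.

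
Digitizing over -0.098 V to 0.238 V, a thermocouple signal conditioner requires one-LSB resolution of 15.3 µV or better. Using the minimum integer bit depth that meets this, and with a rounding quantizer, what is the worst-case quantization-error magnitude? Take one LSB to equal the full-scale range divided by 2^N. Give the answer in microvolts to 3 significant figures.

Full-scale range = 0.238 V − (-0.098 V) = 0.336 V.
Required number of levels: 0.336/15.3 µV = 21961; smallest N with 2^N ≥ that is 15.
One LSB is 0.336 V / 32768 = 10.254 µV.
Half an LSB is 5.13 µV.

5.13 µV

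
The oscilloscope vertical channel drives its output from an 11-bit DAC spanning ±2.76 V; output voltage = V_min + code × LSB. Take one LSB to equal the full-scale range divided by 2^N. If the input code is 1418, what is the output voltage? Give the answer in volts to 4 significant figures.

1.062 V

Span: 2.76 V − (-2.76 V) = 5.52 V. LSB = 5.52 V / 2^11.
V_out = V_min + code × LSB = -2.76 V + 1418 × 5.52 V / 2048
      = -2.76 V + 3.82195 V = 1.06195 V.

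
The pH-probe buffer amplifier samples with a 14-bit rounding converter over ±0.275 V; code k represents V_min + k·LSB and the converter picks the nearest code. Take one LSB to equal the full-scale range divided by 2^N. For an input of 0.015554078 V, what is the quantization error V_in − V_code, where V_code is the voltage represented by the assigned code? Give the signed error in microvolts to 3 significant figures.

The full-scale span is 0.275 − (-0.275) = 0.55 V. LSB = 0.55 V / 2^14 ≈ 33.57 µV.
Position in LSBs: (0.015554078 − (-0.275)) × 16384/0.55 = 8655.3418; rounding gives k = 8655.
V_code = V_min + k × range/2^14 = -0.275 + 8655 × 0.55/16384 = 0.015542602539 V.
e = 0.015554078 − (0.015542602539) = +11.5 µV.

+11.5 µV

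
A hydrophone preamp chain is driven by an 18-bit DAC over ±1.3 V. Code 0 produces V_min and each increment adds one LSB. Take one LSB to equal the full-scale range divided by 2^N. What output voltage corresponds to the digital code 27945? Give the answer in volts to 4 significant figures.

Full-scale range = 1.3 V − (-1.3 V) = 2.6 V. LSB = 2.6 V / 2^18.
V_out = -1.3 + 27945 × (2.6/262144) V
      = -1.3 + 0.277164 = -1.02284 V.

-1.023 V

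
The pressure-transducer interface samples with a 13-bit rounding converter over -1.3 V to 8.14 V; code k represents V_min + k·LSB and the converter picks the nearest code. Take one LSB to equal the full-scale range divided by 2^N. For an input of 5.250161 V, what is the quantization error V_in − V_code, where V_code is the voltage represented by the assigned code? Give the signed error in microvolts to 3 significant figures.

Span: 8.14 V − (-1.3 V) = 9.44 V. LSB = 9.44 V / 2^13 ≈ 1.152 mV.
(5.250161 − (-1.3)) / LSB = 6.550161 × 8192/9.44 = 5684.2075. Nearest integer: k = 5684.
V_code = V_min + k × range/2^13 = -1.3 + 5684 × 9.44/8192 = 5.249921875 V.
V_in − V_code = 5.250161 − (5.249921875) = +239 µV.

+239 µV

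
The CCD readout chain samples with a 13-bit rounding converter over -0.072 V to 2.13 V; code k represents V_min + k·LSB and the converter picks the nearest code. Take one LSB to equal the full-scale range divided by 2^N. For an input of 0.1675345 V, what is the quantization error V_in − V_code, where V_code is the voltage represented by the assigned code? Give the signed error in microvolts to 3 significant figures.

Range = 2.13 − (-0.072) = 2.202 V. LSB = 2.202 V / 2^13 ≈ 268.8 µV.
(V_in − V_min)/LSB = (0.1675345 − (-0.072)) × 8192/2.202 = 891.1293 → nearest code k = 891.
Reconstructed level: -0.072 + 891 × 2.202/8192 V = 0.1674997559 V.
Error = V_in − V_code = 0.1675345 − (0.1674997559) = +34.7 µV.

+34.7 µV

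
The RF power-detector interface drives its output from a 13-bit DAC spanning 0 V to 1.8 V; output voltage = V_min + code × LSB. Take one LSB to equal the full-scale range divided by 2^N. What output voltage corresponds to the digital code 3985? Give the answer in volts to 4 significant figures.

Full-scale range = 1.8 V. LSB = 1.8 V / 2^13.
V_out = V_min + code × LSB = 0 V + 3985 × 1.8 V / 8192
      = 0 V + 0.875610 V = 0.875610 V.

0.8756 V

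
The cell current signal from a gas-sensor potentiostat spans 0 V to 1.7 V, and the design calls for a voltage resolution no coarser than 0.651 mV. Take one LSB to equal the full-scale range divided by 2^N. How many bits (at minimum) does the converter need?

Full-scale range = 1.7 V.
Levels needed ≥ 1.7/0.651 mV = 2611. 2^12 = 4096 suffices, so N_min = 12.

12 bits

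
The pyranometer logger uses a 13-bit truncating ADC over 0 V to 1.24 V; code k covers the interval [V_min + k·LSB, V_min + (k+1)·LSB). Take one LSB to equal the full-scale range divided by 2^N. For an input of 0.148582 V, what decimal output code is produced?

V_FS = 1.24 V. LSB = 1.24 V / 2^13 ≈ 151.4 µV.
V_in − V_min = 0.148582 − (0) = 0.148582 V.
Divide by LSB: 0.148582 × 8192/1.24 = 981.5998.
Truncating gives code 981.

981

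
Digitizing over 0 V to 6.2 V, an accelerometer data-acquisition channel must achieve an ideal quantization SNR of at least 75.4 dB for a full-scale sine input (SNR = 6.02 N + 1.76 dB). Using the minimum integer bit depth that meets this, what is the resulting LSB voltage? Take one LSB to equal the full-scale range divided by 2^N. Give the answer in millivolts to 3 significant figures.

0.757 mV

Full-scale range = 6.2 V.
6.02 N + 1.76 ≥ 75.4 gives N ≥ 12.233, so the minimum integer is 13.
One LSB is 6.2 V / 8192 = 0.757 mV.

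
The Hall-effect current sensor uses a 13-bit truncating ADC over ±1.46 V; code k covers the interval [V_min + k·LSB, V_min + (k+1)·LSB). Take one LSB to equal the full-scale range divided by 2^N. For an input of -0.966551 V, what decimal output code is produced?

Range = 1.46 − (-1.46) = 2.92 V. LSB = 2.92 V / 2^13 ≈ 356.4 µV.
(V_in − V_min) × 2^13/range = (-0.966551 − (-1.46)) × 8192/2.92 = 1384.361.
Floor → code = 1384.

1384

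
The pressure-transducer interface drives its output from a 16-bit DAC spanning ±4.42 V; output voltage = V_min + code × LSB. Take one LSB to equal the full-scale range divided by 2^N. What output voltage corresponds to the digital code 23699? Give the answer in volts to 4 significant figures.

-1.223 V

Span: 4.42 V − (-4.42 V) = 8.84 V. LSB = 8.84 V / 2^16.
V_out = V_min + code × LSB = -4.42 V + 23699 × 8.84 V / 65536
      = -4.42 V + 3.19670 V = -1.22330 V.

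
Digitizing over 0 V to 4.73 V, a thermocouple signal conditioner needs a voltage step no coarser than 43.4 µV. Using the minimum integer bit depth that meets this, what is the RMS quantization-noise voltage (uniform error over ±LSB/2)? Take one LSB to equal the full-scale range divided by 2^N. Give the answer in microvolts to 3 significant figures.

10.4 µV

Range is 4.73 V.
Need 2^N ≥ 4.73 V / 43.4 µV = 109000 → N_min = 17.
LSB = 4.73 V ÷ 2^17 = 4.73/131072 V = 36.087 µV.
RMS noise = LSB/√12 = 10.4 µV.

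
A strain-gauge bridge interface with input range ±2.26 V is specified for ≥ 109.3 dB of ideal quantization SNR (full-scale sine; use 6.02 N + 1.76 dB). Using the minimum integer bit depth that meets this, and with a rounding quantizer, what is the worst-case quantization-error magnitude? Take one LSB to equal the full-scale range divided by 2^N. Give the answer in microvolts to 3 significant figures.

Range = 2.26 − (-2.26) = 4.52 V.
6.02 N + 1.76 ≥ 109.3 gives N ≥ 17.864, so the minimum integer is 18.
LSB = 4.52 V ÷ 2^18 = 4.52/262144 V = 17.242 µV.
Half an LSB is 8.62 µV.

8.62 µV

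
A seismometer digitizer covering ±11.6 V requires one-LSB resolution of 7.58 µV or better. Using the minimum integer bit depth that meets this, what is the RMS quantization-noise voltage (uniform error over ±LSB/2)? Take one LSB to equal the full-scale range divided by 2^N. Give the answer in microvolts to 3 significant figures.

1.60 µV

The full-scale span is 11.6 − (-11.6) = 23.2 V.
Need 2^N ≥ 23.2 V / 7.58 µV = 3.061e6 → N_min = 22.
Step size = 23.2/4194304 V = 5.5313 µV.
RMS noise = LSB/√12 = 1.60 µV.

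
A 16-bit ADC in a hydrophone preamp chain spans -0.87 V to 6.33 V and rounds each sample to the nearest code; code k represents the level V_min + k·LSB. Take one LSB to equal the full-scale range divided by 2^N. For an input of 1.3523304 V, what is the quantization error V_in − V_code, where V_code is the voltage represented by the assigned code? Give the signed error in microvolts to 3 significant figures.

Range = 6.33 − (-0.87) = 7.2 V. LSB = 7.2 V / 2^16 ≈ 109.9 µV.
(V_in − V_min)/LSB = (1.3523304 − (-0.87)) × 65536/7.2 = 20228.1452 → nearest code k = 20228.
V_code = -0.87 + (20228/65536) × 7.2 = 1.3523144531 V.
V_in − V_code = 1.3523304 − (1.3523144531) = +15.9 µV.

+15.9 µV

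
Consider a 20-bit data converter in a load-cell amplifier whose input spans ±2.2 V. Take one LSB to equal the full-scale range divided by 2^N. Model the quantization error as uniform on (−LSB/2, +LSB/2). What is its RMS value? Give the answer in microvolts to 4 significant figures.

1.211 µV

The full-scale span is 2.2 − (-2.2) = 4.4 V.
LSB = 4.4 V / 2^20 = 4.19617 µV.
RMS of a uniform error over width LSB is LSB/√12 = 1.211 µV.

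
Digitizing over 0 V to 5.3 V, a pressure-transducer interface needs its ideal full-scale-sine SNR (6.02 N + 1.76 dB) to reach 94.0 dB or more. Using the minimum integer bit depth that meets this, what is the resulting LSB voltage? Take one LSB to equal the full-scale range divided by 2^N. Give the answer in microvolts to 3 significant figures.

80.9 µV

Full-scale range = 5.3 V.
N ≥ (94.0 − 1.76)/6.02 = 15.322 → N_min = 16.
One LSB is 5.3 V / 65536 = 80.9 µV.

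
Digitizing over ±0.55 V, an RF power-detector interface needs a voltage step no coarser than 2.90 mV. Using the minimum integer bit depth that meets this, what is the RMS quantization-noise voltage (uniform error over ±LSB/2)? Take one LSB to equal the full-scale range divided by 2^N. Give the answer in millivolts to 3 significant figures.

Range = 0.55 − (-0.55) = 1.1 V.
Levels needed ≥ 1.1/2.90 mV = 379.3. 2^9 = 512 suffices, so N_min = 9.
LSB = 1.1 V ÷ 2^9 = 1.1/512 V = 2.1484 mV.
RMS noise = LSB/√12 = 0.620 mV.

0.620 mV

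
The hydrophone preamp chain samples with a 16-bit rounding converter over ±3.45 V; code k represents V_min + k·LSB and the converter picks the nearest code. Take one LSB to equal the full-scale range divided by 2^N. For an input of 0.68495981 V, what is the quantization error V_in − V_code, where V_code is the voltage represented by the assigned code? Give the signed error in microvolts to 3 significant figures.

The full-scale span is 3.45 − (-3.45) = 6.9 V. LSB = 6.9 V / 2^16 ≈ 105.3 µV.
(V_in − V_min)/LSB = (0.68495981 − (-3.45)) × 65536/6.9 = 39273.7284 → nearest code k = 39274.
V_code = V_min + k × range/2^16 = -3.45 + 39274 × 6.9/65536 = 0.68498840332 V.
Error = V_in − V_code = 0.68495981 − (0.68498840332) = −28.6 µV.

−28.6 µV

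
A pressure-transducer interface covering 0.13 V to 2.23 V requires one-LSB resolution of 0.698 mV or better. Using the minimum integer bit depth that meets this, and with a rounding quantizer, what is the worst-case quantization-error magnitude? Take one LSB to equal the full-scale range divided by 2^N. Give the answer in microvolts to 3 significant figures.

The full-scale span is 2.23 − (0.13) = 2.1 V.
Required number of levels: 2.1/0.698 mV = 3008.6; smallest N with 2^N ≥ that is 12.
LSB = 2.1 V ÷ 2^12 = 2.1/4096 V = 0.51270 mV.
Max error for round-to-nearest is LSB/2 = 256 µV.

256 µV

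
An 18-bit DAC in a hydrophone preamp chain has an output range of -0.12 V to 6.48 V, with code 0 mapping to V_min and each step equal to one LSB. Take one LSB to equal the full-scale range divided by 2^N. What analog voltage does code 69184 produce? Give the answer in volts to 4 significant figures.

The full-scale span is 6.48 − (-0.12) = 6.6 V. LSB = 6.6 V / 2^18.
V_out = -0.12 + 69184 × (6.6/262144) V
      = -0.12 V + 1.74185 V = 1.62185 V.

1.622 V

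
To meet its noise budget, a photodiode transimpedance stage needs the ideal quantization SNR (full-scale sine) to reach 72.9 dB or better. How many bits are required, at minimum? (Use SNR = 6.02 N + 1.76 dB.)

Solving 6.02 N ≥ 72.9 − 1.76: N ≥ 11.817. Round up → N = 12.

12 bits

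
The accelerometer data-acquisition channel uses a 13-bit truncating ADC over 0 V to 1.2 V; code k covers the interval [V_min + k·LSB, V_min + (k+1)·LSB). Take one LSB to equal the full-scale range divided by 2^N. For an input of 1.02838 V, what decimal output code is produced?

7020

Full-scale range = 1.2 V. LSB = 1.2 V / 2^13 ≈ 146.5 µV.
V_in − V_min = 1.02838 − (0) = 1.02838 V.
Divide by LSB: 1.02838 × 8192/1.2 = 7020.4075.
Truncating gives code 7020.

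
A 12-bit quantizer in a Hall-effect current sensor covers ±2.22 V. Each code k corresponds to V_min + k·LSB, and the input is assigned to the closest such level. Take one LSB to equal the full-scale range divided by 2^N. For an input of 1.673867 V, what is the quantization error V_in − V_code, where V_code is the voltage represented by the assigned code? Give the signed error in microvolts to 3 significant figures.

+195 µV

The full-scale span is 2.22 − (-2.22) = 4.44 V. LSB = 4.44 V / 2^12 ≈ 1.084 mV.
Position in LSBs: (1.673867 − (-2.22)) × 4096/4.44 = 3592.1800; rounding gives k = 3592.
V_code = -2.22 + (3592/4096) × 4.44 = 1.673671875 V.
V_in − V_code = 1.673867 − (1.673671875) = +195 µV.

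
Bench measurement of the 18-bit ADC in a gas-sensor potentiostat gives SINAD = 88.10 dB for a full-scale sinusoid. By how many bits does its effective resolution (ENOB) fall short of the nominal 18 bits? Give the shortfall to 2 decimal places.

3.66 bits

Effective bits = (88.10 − 1.76)/6.02 = 14.3422.
18 − 14.3422 = 3.66 bits below nominal.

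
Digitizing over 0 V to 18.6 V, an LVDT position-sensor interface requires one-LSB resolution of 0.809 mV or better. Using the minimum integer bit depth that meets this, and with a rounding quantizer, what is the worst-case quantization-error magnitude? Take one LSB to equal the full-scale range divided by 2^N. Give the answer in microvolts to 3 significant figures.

Full-scale range = 18.6 V.
18.6 V / 0.809 mV = 22990. Since 2^14 = 16384 and 2^15 = 32768, N = 15.
LSB = 18.6 V / 2^15 = 0.56763 mV.
Max error for round-to-nearest is LSB/2 = 284 µV.

284 µV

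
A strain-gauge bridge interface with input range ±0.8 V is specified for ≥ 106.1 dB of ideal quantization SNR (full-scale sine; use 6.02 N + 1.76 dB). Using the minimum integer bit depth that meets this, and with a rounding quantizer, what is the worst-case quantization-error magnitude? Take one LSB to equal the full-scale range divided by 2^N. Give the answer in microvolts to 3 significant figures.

3.05 µV

The full-scale span is 0.8 − (-0.8) = 1.6 V.
Required N = ⌈(106.1 − 1.76)/6.02⌉ = ⌈17.332⌉ = 18.
Step size = 1.6/262144 V = 6.1035 µV.
Half an LSB is 3.05 µV.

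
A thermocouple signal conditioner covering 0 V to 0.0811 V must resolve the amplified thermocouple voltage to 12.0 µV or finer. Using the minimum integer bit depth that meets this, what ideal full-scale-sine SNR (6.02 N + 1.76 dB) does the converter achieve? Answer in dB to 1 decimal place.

80.0 dB

Range is 0.0811 V.
Levels needed ≥ 0.0811/12.0 µV = 6758. 2^13 = 8192 suffices, so N_min = 13.
Ideal SNR at N = 13: 6.02·13 + 1.76 = 80.0 dB.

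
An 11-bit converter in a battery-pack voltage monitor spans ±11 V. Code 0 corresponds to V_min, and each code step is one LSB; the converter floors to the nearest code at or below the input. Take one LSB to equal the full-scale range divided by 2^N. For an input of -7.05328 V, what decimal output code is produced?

367

Full-scale range = 11 V − (-11 V) = 22 V. LSB = 22 V / 2^11 ≈ 10.74 mV.
code = ⌊(V_in − V_min)/LSB⌋ = ⌊(V_in − V_min) × 2^11 / range⌋
     = ⌊(-7.05328 − (-11)) × 2048 / 22⌋ = ⌊3.94672 × 2048/22⌋
     = ⌊367.404⌋ = 367.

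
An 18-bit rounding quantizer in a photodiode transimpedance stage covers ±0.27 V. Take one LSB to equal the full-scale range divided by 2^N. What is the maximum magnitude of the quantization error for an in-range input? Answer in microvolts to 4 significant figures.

1.030 µV

Range = 0.27 − (-0.27) = 0.54 V.
LSB = 0.54 V ÷ 2^18 = 0.54/262144 V = 2.05994 µV.
A rounding quantizer has |error| ≤ LSB/2 = 1.030 µV.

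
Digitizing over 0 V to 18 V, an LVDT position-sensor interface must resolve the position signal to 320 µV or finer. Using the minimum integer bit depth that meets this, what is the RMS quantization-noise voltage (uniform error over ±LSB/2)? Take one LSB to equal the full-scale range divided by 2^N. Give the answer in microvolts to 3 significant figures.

79.3 µV

Full-scale range = 18 V.
Need 2^N ≥ 18 V / 320 µV = 56250 → N_min = 16.
LSB = 18 V / 2^16 = 274.66 µV.
V_rms = LSB/√12 = 79.3 µV.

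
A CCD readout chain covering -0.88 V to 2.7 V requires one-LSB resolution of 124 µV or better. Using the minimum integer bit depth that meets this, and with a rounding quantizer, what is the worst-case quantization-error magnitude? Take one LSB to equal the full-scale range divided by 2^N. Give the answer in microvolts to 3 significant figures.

54.6 µV

Span: 2.7 V − (-0.88 V) = 3.58 V.
Levels needed ≥ 3.58/124 µV = 28870. 2^15 = 32768 suffices, so N_min = 15.
One LSB is 3.58 V / 32768 = 109.25 µV.
Max error for round-to-nearest is LSB/2 = 54.6 µV.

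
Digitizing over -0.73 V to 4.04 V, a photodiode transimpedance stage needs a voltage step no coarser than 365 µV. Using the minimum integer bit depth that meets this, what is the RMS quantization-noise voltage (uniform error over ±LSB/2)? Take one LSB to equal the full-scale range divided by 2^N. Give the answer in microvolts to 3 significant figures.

Full-scale range = 4.04 V − (-0.73 V) = 4.77 V.
4.77 V / 365 µV = 13070. Since 2^13 = 8192 and 2^14 = 16384, N = 14.
LSB = 4.77 V / 2^14 = 291.14 µV.
σ_q = LSB/√12 = 291.14 µV/3.4641 = 84.0 µV.

84.0 µV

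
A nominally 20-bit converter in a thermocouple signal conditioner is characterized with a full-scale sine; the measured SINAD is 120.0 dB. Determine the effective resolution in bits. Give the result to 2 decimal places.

19.64 bits

ENOB = (SINAD − 1.76) / 6.02 = (120.0 − 1.76) / 6.02 = 118.24 / 6.02 = 19.6412.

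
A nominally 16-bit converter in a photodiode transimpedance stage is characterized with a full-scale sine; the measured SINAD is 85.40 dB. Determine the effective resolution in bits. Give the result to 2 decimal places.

(85.40 − 1.76) / 6.02 = 83.64/6.02 = 13.8937 effective bits.

13.89 bits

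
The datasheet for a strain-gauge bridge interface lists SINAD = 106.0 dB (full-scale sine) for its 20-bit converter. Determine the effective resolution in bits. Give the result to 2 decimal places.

Inverting SNR = 6.02 N + 1.76: N_eff = (106.0 − 1.76)/6.02 = 17.3156.

17.32 bits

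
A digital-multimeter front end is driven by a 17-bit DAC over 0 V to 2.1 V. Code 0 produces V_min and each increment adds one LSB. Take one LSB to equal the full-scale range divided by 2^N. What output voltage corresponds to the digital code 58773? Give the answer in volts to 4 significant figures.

0.9416 V

Full-scale range = 2.1 V. LSB = 2.1 V / 2^17.
V_out = 0 + 58773 × (2.1/131072) V
      = 0 V + 0.941645 V = 0.941645 V.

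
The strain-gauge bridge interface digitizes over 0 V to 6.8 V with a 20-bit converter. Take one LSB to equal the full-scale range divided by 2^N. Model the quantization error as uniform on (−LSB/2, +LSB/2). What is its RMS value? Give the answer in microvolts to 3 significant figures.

Span = 6.8 V.
Step size = 6.8/1048576 V = 6.4850 µV.
V_rms = LSB/√12 = 6.4850 µV / √12 = 1.87 µV.

1.87 µV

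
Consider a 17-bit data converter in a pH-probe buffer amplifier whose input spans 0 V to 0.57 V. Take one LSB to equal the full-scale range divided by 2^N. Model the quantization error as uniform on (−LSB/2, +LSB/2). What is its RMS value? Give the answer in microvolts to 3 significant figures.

Range is 0.57 V.
LSB = 0.57 V ÷ 2^17 = 0.57/131072 V = 4.3488 µV.
V_rms = LSB/√12 = 4.3488 µV / √12 = 1.26 µV.

1.26 µV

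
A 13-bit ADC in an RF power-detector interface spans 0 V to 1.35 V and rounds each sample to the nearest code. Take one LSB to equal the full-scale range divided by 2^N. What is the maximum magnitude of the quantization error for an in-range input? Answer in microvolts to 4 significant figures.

Span = 1.35 V.
Step size = 1.35/8192 V = 164.795 µV.
|e|_max = LSB/2 = 82.40 µV.

82.40 µV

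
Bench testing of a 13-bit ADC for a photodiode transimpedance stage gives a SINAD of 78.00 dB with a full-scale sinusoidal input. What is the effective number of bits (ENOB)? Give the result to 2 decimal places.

(78.00 − 1.76) / 6.02 = 76.24/6.02 = 12.6645 effective bits.

12.66 bits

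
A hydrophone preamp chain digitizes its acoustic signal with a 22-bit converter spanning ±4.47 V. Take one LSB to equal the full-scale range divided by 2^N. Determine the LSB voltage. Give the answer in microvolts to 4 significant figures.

2.131 µV

Span: 4.47 V − (-4.47 V) = 8.94 V.
2^22 = 4194304 levels.
LSB = 8.94 V / 2^22 = 2.131 µV.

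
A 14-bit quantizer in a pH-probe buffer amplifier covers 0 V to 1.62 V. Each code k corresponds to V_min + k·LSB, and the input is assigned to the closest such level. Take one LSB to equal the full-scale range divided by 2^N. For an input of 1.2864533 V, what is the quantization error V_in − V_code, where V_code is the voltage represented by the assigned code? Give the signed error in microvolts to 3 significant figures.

Range is 1.62 V. LSB = 1.62 V / 2^14 ≈ 98.88 µV.
(1.2864533 − (0)) / LSB = 1.2864533 × 16384/1.62 = 13010.6487. Nearest integer: k = 13011.
V_code = V_min + k × range/2^14 = 0 + 13011 × 1.62/16384 = 1.2864880371 V.
e = 1.2864533 − (1.2864880371) = −34.7 µV.

−34.7 µV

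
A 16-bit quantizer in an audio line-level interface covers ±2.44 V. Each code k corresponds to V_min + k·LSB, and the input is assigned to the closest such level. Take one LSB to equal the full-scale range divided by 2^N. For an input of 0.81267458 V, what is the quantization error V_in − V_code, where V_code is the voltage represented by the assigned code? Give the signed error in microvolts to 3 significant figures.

Span: 2.44 V − (-2.44 V) = 4.88 V. LSB = 4.88 V / 2^16 ≈ 74.46 µV.
(V_in − V_min)/LSB = (0.81267458 − (-2.44)) × 65536/4.88 = 43681.8199 → nearest code k = 43682.
V_code = V_min + k × range/2^16 = -2.44 + 43682 × 4.88/65536 = 0.81268798828 V.
V_in − V_code = 0.81267458 − (0.81268798828) = −13.4 µV.

−13.4 µV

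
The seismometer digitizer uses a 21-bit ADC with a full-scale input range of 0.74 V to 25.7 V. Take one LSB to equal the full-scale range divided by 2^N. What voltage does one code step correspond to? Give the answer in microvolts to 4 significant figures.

The full-scale span is 25.7 − (0.74) = 24.96 V.
Number of codes = 2^21 = 2097152.
One LSB is 24.96 V / 2097152 = 11.90 µV.

11.90 µV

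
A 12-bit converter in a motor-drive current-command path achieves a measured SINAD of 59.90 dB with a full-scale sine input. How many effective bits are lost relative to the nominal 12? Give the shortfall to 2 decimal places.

2.34 bits

N_eff = (59.90 − 1.76)/6.02 = 9.6578 bits.
12 − 9.6578 = 2.34 bits below nominal.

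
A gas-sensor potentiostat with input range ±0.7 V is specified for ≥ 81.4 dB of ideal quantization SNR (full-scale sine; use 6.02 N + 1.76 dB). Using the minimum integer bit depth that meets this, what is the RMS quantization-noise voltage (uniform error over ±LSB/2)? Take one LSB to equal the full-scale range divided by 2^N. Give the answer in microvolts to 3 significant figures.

24.7 µV

Full-scale range = 0.7 V − (-0.7 V) = 1.4 V.
Required N = ⌈(81.4 − 1.76)/6.02⌉ = ⌈13.229⌉ = 14.
Step size = 1.4/16384 V = 85.449 µV.
σ_q = LSB/√12 = 85.449 µV/3.4641 = 24.7 µV.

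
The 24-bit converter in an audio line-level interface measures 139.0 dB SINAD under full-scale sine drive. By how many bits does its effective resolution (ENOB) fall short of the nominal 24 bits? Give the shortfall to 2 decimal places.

ENOB = (SINAD − 1.76)/6.02 = (139.0 − 1.76)/6.02 = 22.7973 bits.
Shortfall = 24 − 22.7973 = 1.2027 bits.

1.20 bits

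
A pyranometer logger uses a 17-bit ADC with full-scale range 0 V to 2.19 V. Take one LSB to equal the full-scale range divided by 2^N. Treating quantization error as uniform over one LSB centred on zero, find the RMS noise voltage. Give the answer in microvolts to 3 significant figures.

4.82 µV

Span = 2.19 V.
LSB = 2.19 V ÷ 2^17 = 2.19/131072 V = 16.708 µV.
RMS of a uniform error over width LSB is LSB/√12 = 4.82 µV.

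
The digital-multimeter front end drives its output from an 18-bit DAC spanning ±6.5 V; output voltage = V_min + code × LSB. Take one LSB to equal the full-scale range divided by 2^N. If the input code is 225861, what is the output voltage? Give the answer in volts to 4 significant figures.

The full-scale span is 6.5 − (-6.5) = 13 V. LSB = 13 V / 2^18.
V_out = V_min + code × LSB = -6.5 V + 225861 × 13 V / 262144
      = -6.5 + 11.2007 = 4.70069 V.

4.701 V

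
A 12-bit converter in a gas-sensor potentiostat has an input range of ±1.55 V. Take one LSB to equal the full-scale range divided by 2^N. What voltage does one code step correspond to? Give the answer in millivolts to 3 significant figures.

Full-scale range = 1.55 V − (-1.55 V) = 3.1 V.
2^12 = 4096 levels.
Step size = 3.1/4096 V = 0.757 mV.

0.757 mV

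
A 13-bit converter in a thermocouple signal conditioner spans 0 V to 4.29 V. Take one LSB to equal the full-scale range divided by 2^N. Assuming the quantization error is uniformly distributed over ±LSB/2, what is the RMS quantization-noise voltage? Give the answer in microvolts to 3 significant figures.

151 µV

Full-scale range = 4.29 V.
One LSB is 4.29 V / 8192 = 0.52368 mV.
σ_q = LSB/√12 = 0.52368 mV/3.4641 = 151 µV.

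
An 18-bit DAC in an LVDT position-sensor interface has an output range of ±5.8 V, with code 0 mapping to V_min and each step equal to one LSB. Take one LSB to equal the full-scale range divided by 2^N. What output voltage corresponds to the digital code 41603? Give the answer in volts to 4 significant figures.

-3.959 V

Range = 5.8 − (-5.8) = 11.6 V. LSB = 11.6 V / 2^18.
V_out = V_min + code × LSB = -5.8 V + 41603 × 11.6 V / 262144
      = -5.8 V + 1.84095 V = -3.95905 V.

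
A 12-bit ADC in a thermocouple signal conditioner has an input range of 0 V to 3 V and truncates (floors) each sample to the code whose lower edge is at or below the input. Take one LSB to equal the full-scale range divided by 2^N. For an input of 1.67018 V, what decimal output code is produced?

2280

Span = 3 V. LSB = 3 V / 2^12 ≈ 0.7324 mV.
V_in − V_min = 1.67018 − (0) = 1.67018 V.
Divide by LSB: 1.67018 × 4096/3 = 2280.3524.
Truncating gives code 2280.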